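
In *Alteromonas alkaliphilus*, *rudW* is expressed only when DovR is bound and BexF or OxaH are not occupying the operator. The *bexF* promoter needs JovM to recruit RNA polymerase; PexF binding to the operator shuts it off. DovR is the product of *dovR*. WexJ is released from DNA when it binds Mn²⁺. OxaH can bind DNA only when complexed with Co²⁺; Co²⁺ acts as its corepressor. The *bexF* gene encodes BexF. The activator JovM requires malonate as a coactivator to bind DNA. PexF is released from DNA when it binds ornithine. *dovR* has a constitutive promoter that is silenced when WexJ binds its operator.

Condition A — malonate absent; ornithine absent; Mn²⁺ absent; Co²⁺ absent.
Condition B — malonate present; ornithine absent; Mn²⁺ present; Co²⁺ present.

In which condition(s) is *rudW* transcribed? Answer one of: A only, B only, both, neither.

neither

Condition A:
Malonate is absent, so JovM is inactive.
Ornithine is absent, so PexF is active.
With repressor PexF bound, *bexF* is not transcribed.
So BexF is not produced.
Mn²⁺ is absent, so WexJ is active.
With repressor WexJ bound, *dovR* is not transcribed.
So DovR is not produced.
Co²⁺ is absent, so OxaH is inactive.
Required activator DovR is absent, so *rudW* is not transcribed.
→ *rudW* is OFF in A.
Condition B:
Malonate is present, so JovM is active.
Ornithine is absent, so PexF is active.
With repressor PexF bound, *bexF* is not transcribed.
So BexF is not produced.
Mn²⁺ is present, so WexJ is inactive.
With no repressor bound, *dovR* is transcribed.
So DovR is produced and active.
Co²⁺ is present, so OxaH is active.
With repressor OxaH bound, *rudW* is not transcribed.
→ *rudW* is OFF in B.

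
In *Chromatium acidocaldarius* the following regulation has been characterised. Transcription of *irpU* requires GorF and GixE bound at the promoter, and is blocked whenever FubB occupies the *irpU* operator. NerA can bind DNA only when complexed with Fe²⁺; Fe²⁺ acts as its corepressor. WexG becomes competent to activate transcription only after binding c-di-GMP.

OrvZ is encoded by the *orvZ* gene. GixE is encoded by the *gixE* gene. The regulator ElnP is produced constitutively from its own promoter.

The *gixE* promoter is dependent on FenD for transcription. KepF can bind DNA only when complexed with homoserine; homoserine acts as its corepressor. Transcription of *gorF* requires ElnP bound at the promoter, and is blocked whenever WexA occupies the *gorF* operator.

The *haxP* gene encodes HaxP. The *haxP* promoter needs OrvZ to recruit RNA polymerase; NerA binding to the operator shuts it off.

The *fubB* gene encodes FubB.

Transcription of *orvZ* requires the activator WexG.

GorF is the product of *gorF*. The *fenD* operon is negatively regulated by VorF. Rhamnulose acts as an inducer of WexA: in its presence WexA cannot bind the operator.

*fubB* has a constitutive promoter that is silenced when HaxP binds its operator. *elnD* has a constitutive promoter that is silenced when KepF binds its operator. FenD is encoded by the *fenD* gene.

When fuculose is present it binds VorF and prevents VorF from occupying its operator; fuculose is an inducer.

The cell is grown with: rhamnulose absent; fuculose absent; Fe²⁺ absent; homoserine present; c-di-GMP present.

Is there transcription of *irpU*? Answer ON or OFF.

Rhamnulose is absent, so WexA is active.
ElnP is produced constitutively and is active.
With repressor WexA bound, *gorF* is not transcribed.
So GorF is not produced.
Fuculose is absent, so VorF is active.
With repressor VorF bound, *fenD* is not transcribed.
So FenD is not produced.
Required activator FenD is absent, so *gixE* is not transcribed.
So GixE is not produced.
c-di-GMP is present, so WexG is active.
No repressor is bound and WexG is active, so *orvZ* is transcribed.
So OrvZ is produced and active.
Fe²⁺ is absent, so NerA is inactive.
No repressor is bound and OrvZ is active, so *haxP* is transcribed.
So HaxP is produced and active.
With repressor HaxP bound, *fubB* is not transcribed.
So FubB is not produced.
Required activator GorF is absent, so *irpU* is not transcribed.

OFF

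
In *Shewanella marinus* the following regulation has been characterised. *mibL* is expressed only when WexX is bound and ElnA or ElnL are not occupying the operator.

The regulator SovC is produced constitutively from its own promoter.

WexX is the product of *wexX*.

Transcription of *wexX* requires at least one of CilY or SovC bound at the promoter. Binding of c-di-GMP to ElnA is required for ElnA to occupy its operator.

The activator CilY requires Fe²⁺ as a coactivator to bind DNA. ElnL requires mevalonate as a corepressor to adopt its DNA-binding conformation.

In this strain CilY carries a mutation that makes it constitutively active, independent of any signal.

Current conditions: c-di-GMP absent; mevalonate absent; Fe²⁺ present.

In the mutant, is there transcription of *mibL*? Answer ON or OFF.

ON

CilY is constitutively active in this strain.
SovC is produced constitutively and is active.
Activator CilY is present, so *wexX* is transcribed.
So WexX is produced and active.
c-di-GMP is absent, so ElnA is inactive.
Mevalonate is absent, so ElnL is inactive.
No repressor is bound and WexX is active, so *mibL* is transcribed.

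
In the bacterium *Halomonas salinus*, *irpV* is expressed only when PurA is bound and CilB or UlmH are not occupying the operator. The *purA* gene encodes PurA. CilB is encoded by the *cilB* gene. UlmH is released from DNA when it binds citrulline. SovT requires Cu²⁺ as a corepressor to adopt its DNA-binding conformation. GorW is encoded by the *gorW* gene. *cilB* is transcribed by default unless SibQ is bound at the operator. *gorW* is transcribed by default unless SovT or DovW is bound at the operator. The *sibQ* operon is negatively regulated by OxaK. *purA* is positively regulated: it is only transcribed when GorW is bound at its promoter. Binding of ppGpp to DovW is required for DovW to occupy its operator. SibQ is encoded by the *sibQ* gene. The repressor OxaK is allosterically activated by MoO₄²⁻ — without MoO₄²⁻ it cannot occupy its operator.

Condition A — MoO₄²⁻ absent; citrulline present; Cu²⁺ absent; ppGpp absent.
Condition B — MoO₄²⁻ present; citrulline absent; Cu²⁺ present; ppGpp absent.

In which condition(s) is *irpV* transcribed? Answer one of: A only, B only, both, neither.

A only

Condition A:
MoO₄²⁻ is absent, so OxaK is inactive.
With no repressor bound, *sibQ* is transcribed.
So SibQ is produced and active.
With repressor SibQ bound, *cilB* is not transcribed.
So CilB is not produced.
Citrulline is present, so UlmH is inactive.
Cu²⁺ is absent, so SovT is inactive.
ppGpp is absent, so DovW is inactive.
With no repressor bound, *gorW* is transcribed.
So GorW is produced and active.
No repressor is bound and GorW is active, so *purA* is transcribed.
So PurA is produced and active.
No repressor is bound and PurA is active, so *irpV* is transcribed.
→ *irpV* is ON in A.
Condition B:
MoO₄²⁻ is present, so OxaK is active.
With repressor OxaK bound, *sibQ* is not transcribed.
So SibQ is not produced.
With no repressor bound, *cilB* is transcribed.
So CilB is produced and active.
Citrulline is absent, so UlmH is active.
Cu²⁺ is present, so SovT is active.
ppGpp is absent, so DovW is inactive.
With repressor SovT bound, *gorW* is not transcribed.
So GorW is not produced.
Required activator GorW is absent, so *purA* is not transcribed.
So PurA is not produced.
With repressor CilB bound, *irpV* is not transcribed.
→ *irpV* is OFF in B.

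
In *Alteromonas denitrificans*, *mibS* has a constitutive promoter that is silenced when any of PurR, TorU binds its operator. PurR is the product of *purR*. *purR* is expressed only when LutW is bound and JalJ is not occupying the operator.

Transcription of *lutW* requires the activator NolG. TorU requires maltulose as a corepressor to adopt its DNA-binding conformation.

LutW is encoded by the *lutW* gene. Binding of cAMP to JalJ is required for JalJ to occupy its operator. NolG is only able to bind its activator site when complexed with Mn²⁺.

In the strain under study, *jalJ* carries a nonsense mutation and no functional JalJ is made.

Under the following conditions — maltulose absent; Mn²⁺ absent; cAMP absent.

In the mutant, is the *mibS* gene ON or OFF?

JalJ is non-functional in this strain, so it has no effect.
Mn²⁺ is absent, so NolG is inactive.
Required activator NolG is absent, so *lutW* is not transcribed.
So LutW is not produced.
Required activator LutW is absent, so *purR* is not transcribed.
So PurR is not produced.
Maltulose is absent, so TorU is inactive.
With no repressor bound, *mibS* is transcribed.

ON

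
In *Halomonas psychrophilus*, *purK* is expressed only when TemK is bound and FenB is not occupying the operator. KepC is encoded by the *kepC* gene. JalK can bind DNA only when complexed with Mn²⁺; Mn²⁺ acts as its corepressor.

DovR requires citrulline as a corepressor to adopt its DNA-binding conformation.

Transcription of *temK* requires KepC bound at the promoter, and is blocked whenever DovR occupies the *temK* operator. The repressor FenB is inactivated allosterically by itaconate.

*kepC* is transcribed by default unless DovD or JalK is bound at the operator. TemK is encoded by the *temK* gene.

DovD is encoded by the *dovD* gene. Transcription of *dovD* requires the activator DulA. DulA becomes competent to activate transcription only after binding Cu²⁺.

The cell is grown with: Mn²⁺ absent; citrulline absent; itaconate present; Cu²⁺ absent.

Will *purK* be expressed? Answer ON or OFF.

Citrulline is absent, so DovR is inactive.
Cu²⁺ is absent, so DulA is inactive.
Required activator DulA is absent, so *dovD* is not transcribed.
So DovD is not produced.
Mn²⁺ is absent, so JalK is inactive.
With no repressor bound, *kepC* is transcribed.
So KepC is produced and active.
No repressor is bound and KepC is active, so *temK* is transcribed.
So TemK is produced and active.
Itaconate is present, so FenB is inactive.
No repressor is bound and TemK is active, so *purK* is transcribed.

ON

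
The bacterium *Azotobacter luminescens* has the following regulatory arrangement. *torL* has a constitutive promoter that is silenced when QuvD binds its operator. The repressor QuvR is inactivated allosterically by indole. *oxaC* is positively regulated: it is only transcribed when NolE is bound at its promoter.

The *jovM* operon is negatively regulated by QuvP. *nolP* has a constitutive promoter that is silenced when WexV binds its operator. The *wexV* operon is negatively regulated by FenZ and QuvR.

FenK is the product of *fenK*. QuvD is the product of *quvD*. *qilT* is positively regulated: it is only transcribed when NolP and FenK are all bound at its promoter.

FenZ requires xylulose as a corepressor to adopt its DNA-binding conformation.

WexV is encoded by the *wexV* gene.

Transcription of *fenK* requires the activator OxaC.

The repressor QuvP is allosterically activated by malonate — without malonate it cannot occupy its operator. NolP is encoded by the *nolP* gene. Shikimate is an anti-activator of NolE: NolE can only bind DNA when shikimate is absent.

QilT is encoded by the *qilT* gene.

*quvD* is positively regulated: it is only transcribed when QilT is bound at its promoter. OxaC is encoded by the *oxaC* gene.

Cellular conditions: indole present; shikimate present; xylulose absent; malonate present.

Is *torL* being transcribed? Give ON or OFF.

Xylulose is absent, so FenZ is inactive.
Indole is present, so QuvR is inactive.
With no repressor bound, *wexV* is transcribed.
So WexV is produced and active.
With repressor WexV bound, *nolP* is not transcribed.
So NolP is not produced.
Shikimate is present, so NolE is inactive.
Required activator NolE is absent, so *oxaC* is not transcribed.
So OxaC is not produced.
Required activator OxaC is absent, so *fenK* is not transcribed.
So FenK is not produced.
Required activator NolP is absent, so *qilT* is not transcribed.
So QilT is not produced.
Required activator QilT is absent, so *quvD* is not transcribed.
So QuvD is not produced.
With no repressor bound, *torL* is transcribed.

ON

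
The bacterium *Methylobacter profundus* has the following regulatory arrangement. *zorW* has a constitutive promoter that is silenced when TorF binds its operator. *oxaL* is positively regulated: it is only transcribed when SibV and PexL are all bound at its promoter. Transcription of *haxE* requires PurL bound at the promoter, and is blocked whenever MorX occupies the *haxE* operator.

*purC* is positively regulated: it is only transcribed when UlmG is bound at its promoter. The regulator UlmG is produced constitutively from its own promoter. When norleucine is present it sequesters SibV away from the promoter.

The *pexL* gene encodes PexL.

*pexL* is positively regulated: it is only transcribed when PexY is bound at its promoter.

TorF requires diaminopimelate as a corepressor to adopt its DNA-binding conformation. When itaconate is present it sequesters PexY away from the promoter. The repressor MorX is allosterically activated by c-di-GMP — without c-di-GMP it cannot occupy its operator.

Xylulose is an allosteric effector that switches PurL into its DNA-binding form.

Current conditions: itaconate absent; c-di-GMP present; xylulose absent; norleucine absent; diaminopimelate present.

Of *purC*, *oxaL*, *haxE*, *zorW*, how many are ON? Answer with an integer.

2

UlmG is produced constitutively and is active.
No repressor is bound and UlmG is active, so *purC* is transcribed.
→ *purC* is ON.
Norleucine is absent, so SibV is active.
Itaconate is absent, so PexY is active.
No repressor is bound and PexY is active, so *pexL* is transcribed.
So PexL is produced and active.
No repressor is bound and SibV and PexL are active, so *oxaL* is transcribed.
→ *oxaL* is ON.
c-di-GMP is present, so MorX is active.
Xylulose is absent, so PurL is inactive.
With repressor MorX bound, *haxE* is not transcribed.
→ *haxE* is OFF.
Diaminopimelate is present, so TorF is active.
With repressor TorF bound, *zorW* is not transcribed.
→ *zorW* is OFF.
2 of the 4 genes are transcribed.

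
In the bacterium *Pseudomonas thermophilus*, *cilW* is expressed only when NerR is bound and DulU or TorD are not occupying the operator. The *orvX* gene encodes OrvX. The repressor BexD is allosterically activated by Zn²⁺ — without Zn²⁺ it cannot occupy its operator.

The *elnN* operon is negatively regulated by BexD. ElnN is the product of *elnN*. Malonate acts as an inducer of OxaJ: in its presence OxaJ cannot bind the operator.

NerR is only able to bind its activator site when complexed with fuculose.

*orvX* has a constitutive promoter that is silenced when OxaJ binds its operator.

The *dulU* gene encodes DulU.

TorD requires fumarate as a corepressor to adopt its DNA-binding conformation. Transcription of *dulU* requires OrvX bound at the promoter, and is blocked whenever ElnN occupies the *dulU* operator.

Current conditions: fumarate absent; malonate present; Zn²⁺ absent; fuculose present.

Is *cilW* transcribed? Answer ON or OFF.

ON

Zn²⁺ is absent, so BexD is inactive.
With no repressor bound, *elnN* is transcribed.
So ElnN is produced and active.
Malonate is present, so OxaJ is inactive.
With no repressor bound, *orvX* is transcribed.
So OrvX is produced and active.
With repressor ElnN bound, *dulU* is not transcribed.
So DulU is not produced.
Fuculose is present, so NerR is active.
Fumarate is absent, so TorD is inactive.
No repressor is bound and NerR is active, so *cilW* is transcribed.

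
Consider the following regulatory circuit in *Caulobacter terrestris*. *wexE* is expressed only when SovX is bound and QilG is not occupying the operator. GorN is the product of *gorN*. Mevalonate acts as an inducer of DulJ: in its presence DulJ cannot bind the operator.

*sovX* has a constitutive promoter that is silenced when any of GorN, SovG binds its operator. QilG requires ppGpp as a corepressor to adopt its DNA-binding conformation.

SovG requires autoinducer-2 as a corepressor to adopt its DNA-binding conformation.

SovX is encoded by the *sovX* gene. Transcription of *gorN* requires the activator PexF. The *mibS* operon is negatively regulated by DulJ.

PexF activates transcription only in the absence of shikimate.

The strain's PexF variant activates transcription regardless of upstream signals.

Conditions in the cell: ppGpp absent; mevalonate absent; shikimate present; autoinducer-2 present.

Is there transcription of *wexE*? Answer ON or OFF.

OFF

PexF is constitutively active in this strain.
No repressor is bound and PexF is active, so *gorN* is transcribed.
So GorN is produced and active.
Autoinducer-2 is present, so SovG is active.
With repressor GorN bound, *sovX* is not transcribed.
So SovX is not produced.
ppGpp is absent, so QilG is inactive.
Required activator SovX is absent, so *wexE* is not transcribed.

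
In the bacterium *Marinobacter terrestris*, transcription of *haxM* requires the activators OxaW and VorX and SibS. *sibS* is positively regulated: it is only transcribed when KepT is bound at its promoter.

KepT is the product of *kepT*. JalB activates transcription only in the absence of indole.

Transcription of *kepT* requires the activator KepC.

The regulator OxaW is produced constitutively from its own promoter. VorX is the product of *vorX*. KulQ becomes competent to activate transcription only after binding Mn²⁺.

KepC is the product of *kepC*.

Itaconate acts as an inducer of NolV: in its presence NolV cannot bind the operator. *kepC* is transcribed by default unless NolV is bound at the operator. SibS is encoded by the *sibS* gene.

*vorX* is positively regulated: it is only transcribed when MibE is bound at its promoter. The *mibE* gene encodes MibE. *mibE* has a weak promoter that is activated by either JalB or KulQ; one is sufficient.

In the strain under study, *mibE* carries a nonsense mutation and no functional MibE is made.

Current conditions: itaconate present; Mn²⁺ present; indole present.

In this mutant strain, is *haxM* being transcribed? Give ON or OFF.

OFF

OxaW is produced constitutively and is active.
MibE is non-functional in this strain, so it has no effect.
Required activator MibE is absent, so *vorX* is not transcribed.
So VorX is not produced.
Itaconate is present, so NolV is inactive.
With no repressor bound, *kepC* is transcribed.
So KepC is produced and active.
No repressor is bound and KepC is active, so *kepT* is transcribed.
So KepT is produced and active.
No repressor is bound and KepT is active, so *sibS* is transcribed.
So SibS is produced and active.
Required activator VorX is absent, so *haxM* is not transcribed.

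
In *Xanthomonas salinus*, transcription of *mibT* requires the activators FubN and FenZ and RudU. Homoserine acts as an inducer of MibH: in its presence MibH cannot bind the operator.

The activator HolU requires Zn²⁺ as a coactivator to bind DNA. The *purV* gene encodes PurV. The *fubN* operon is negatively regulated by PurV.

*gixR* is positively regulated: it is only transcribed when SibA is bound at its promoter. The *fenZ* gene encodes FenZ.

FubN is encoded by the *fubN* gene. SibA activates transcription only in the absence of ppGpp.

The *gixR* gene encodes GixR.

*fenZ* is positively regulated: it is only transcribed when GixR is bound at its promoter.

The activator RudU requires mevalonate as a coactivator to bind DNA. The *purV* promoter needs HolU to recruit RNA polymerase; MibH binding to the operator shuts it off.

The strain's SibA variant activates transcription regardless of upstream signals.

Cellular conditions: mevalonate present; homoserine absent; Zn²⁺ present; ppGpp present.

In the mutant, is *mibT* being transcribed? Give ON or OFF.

Zn²⁺ is present, so HolU is active.
Homoserine is absent, so MibH is active.
With repressor MibH bound, *purV* is not transcribed.
So PurV is not produced.
With no repressor bound, *fubN* is transcribed.
So FubN is produced and active.
SibA is constitutively active in this strain.
No repressor is bound and SibA is active, so *gixR* is transcribed.
So GixR is produced and active.
No repressor is bound and GixR is active, so *fenZ* is transcribed.
So FenZ is produced and active.
Mevalonate is present, so RudU is active.
No repressor is bound and FubN and FenZ and RudU are active, so *mibT* is transcribed.

ON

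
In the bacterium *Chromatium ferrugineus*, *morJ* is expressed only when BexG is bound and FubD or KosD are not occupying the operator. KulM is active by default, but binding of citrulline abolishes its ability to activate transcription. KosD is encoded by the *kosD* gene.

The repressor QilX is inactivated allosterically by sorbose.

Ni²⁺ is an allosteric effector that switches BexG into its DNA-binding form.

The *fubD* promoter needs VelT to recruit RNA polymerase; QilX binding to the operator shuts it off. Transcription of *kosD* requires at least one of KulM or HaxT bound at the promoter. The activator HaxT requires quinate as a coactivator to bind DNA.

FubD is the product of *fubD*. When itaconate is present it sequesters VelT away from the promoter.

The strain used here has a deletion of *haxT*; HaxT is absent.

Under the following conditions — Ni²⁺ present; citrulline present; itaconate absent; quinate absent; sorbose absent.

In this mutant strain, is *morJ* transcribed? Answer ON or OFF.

ON

Ni²⁺ is present, so BexG is active.
Itaconate is absent, so VelT is active.
Sorbose is absent, so QilX is active.
With repressor QilX bound, *fubD* is not transcribed.
So FubD is not produced.
Citrulline is present, so KulM is inactive.
HaxT is non-functional in this strain, so it has no effect.
No activator is available at the *kosD* promoter, so *kosD* is not transcribed.
So KosD is not produced.
No repressor is bound and BexG is active, so *morJ* is transcribed.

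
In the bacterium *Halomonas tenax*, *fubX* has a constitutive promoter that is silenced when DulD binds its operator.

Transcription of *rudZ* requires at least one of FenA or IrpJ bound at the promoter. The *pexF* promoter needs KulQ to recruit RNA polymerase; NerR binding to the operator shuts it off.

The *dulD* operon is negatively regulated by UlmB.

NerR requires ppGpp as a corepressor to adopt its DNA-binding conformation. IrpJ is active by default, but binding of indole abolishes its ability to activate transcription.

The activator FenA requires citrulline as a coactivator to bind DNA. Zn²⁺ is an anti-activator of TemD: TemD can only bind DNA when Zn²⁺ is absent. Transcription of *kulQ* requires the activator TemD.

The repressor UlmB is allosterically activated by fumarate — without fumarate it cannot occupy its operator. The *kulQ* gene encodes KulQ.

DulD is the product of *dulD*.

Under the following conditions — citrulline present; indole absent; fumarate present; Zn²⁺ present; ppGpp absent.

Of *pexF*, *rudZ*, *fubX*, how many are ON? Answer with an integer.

2

ppGpp is absent, so NerR is inactive.
Zn²⁺ is present, so TemD is inactive.
Required activator TemD is absent, so *kulQ* is not transcribed.
So KulQ is not produced.
Required activator KulQ is absent, so *pexF* is not transcribed.
→ *pexF* is OFF.
Citrulline is present, so FenA is active.
Indole is absent, so IrpJ is active.
Activator FenA is present, so *rudZ* is transcribed.
→ *rudZ* is ON.
Fumarate is present, so UlmB is active.
With repressor UlmB bound, *dulD* is not transcribed.
So DulD is not produced.
With no repressor bound, *fubX* is transcribed.
→ *fubX* is ON.
2 of the 3 genes are transcribed.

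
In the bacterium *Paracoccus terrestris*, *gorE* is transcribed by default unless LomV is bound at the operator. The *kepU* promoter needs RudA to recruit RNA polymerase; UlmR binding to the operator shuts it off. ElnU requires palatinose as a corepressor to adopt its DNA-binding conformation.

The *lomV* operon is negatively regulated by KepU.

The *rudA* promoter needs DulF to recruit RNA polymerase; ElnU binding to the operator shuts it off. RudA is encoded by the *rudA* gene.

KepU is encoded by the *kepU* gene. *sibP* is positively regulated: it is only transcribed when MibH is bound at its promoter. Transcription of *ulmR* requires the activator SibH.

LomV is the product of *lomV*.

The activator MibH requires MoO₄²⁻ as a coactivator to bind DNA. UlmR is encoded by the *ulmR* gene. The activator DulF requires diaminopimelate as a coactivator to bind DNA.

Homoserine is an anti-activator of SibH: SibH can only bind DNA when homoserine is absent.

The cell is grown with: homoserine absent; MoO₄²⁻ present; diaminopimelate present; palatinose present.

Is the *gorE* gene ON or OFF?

OFF

Diaminopimelate is present, so DulF is active.
Palatinose is present, so ElnU is active.
With repressor ElnU bound, *rudA* is not transcribed.
So RudA is not produced.
Homoserine is absent, so SibH is active.
No repressor is bound and SibH is active, so *ulmR* is transcribed.
So UlmR is produced and active.
With repressor UlmR bound, *kepU* is not transcribed.
So KepU is not produced.
With no repressor bound, *lomV* is transcribed.
So LomV is produced and active.
With repressor LomV bound, *gorE* is not transcribed.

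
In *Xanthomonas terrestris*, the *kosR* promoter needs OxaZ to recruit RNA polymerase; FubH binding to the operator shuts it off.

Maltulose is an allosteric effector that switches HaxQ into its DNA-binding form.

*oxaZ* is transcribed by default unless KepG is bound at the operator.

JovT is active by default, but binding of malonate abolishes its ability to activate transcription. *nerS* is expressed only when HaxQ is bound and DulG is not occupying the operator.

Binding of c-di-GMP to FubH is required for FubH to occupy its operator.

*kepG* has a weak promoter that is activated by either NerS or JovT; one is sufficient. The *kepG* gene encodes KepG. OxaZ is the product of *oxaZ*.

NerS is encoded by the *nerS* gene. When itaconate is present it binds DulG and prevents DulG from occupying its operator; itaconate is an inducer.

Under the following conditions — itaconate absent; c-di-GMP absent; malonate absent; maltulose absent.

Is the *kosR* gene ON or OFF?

Itaconate is absent, so DulG is active.
Maltulose is absent, so HaxQ is inactive.
With repressor DulG bound, *nerS* is not transcribed.
So NerS is not produced.
Malonate is absent, so JovT is active.
Activator JovT is present, so *kepG* is transcribed.
So KepG is produced and active.
With repressor KepG bound, *oxaZ* is not transcribed.
So OxaZ is not produced.
c-di-GMP is absent, so FubH is inactive.
Required activator OxaZ is absent, so *kosR* is not transcribed.

OFF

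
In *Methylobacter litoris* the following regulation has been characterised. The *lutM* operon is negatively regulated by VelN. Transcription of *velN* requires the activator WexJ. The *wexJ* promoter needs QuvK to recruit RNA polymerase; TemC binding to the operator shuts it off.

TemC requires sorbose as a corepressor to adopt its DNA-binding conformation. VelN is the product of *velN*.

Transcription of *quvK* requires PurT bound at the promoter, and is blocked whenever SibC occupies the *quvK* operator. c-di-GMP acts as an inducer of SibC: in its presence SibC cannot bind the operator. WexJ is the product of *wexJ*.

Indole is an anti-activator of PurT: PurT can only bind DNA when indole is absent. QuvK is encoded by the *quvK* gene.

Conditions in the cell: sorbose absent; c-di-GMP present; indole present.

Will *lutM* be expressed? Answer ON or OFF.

ON

c-di-GMP is present, so SibC is inactive.
Indole is present, so PurT is inactive.
Required activator PurT is absent, so *quvK* is not transcribed.
So QuvK is not produced.
Sorbose is absent, so TemC is inactive.
Required activator QuvK is absent, so *wexJ* is not transcribed.
So WexJ is not produced.
Required activator WexJ is absent, so *velN* is not transcribed.
So VelN is not produced.
With no repressor bound, *lutM* is transcribed.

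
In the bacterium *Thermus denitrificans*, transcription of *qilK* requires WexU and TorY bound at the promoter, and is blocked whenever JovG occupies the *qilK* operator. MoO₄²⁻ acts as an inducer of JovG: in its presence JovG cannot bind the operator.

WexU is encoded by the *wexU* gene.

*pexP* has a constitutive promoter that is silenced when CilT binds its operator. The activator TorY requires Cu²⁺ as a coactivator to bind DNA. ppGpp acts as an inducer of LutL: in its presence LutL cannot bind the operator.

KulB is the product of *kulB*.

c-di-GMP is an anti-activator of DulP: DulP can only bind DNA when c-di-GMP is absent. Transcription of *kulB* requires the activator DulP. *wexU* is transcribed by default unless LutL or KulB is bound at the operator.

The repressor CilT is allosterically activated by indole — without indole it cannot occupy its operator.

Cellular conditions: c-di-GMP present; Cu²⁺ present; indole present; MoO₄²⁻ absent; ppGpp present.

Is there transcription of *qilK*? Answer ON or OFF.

ppGpp is present, so LutL is inactive.
c-di-GMP is present, so DulP is inactive.
Required activator DulP is absent, so *kulB* is not transcribed.
So KulB is not produced.
With no repressor bound, *wexU* is transcribed.
So WexU is produced and active.
Cu²⁺ is present, so TorY is active.
MoO₄²⁻ is absent, so JovG is active.
With repressor JovG bound, *qilK* is not transcribed.

OFF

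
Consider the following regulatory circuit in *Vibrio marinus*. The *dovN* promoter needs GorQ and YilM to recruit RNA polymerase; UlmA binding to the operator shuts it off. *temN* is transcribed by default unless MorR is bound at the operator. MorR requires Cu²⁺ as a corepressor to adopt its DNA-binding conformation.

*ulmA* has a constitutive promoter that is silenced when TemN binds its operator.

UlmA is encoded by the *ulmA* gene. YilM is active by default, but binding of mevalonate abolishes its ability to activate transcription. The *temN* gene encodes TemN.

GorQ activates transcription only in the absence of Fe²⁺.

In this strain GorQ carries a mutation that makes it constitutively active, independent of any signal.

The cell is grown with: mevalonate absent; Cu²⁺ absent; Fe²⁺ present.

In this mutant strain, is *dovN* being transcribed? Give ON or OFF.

GorQ is constitutively active in this strain.
Cu²⁺ is absent, so MorR is inactive.
With no repressor bound, *temN* is transcribed.
So TemN is produced and active.
With repressor TemN bound, *ulmA* is not transcribed.
So UlmA is not produced.
Mevalonate is absent, so YilM is active.
No repressor is bound and GorQ and YilM are active, so *dovN* is transcribed.

ON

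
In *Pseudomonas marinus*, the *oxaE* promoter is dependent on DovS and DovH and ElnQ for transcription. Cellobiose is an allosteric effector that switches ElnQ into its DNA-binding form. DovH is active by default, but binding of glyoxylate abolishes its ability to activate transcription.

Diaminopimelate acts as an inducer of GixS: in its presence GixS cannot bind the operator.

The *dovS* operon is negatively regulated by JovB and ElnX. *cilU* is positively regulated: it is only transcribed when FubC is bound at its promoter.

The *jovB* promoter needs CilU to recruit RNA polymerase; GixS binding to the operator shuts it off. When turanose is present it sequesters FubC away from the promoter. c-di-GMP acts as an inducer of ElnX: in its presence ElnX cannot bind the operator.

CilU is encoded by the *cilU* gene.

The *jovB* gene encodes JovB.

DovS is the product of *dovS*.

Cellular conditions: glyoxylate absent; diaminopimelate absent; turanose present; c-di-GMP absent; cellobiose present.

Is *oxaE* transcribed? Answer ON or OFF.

Turanose is present, so FubC is inactive.
Required activator FubC is absent, so *cilU* is not transcribed.
So CilU is not produced.
Diaminopimelate is absent, so GixS is active.
With repressor GixS bound, *jovB* is not transcribed.
So JovB is not produced.
c-di-GMP is absent, so ElnX is active.
With repressor ElnX bound, *dovS* is not transcribed.
So DovS is not produced.
Glyoxylate is absent, so DovH is active.
Cellobiose is present, so ElnQ is active.
Required activator DovS is absent, so *oxaE* is not transcribed.

OFF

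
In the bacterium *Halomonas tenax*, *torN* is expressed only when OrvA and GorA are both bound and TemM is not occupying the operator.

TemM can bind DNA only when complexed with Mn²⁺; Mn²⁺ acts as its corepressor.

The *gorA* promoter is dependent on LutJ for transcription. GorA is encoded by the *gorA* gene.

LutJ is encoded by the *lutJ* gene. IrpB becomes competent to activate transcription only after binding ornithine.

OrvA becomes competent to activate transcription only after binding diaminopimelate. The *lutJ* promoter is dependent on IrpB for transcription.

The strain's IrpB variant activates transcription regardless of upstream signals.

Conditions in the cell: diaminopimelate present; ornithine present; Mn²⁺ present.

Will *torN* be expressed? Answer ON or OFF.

Diaminopimelate is present, so OrvA is active.
IrpB is constitutively active in this strain.
No repressor is bound and IrpB is active, so *lutJ* is transcribed.
So LutJ is produced and active.
No repressor is bound and LutJ is active, so *gorA* is transcribed.
So GorA is produced and active.
Mn²⁺ is present, so TemM is active.
With repressor TemM bound, *torN* is not transcribed.

OFF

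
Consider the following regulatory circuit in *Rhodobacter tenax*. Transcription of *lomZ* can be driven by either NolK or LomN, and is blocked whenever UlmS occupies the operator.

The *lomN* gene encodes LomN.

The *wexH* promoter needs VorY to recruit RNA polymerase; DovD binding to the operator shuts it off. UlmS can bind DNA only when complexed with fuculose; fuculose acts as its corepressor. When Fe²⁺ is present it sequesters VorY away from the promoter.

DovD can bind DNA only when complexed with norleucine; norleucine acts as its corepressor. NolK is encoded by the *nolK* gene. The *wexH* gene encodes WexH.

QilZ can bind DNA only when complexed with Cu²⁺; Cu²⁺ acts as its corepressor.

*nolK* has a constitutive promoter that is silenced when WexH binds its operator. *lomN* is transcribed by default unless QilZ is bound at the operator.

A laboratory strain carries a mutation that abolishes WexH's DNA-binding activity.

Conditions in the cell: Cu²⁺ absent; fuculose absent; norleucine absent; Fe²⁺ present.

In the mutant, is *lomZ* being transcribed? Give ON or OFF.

ON

WexH is non-functional in this strain, so it has no effect.
With no repressor bound, *nolK* is transcribed.
So NolK is produced and active.
Fuculose is absent, so UlmS is inactive.
Cu²⁺ is absent, so QilZ is inactive.
With no repressor bound, *lomN* is transcribed.
So LomN is produced and active.
Activator NolK is present, so *lomZ* is transcribed.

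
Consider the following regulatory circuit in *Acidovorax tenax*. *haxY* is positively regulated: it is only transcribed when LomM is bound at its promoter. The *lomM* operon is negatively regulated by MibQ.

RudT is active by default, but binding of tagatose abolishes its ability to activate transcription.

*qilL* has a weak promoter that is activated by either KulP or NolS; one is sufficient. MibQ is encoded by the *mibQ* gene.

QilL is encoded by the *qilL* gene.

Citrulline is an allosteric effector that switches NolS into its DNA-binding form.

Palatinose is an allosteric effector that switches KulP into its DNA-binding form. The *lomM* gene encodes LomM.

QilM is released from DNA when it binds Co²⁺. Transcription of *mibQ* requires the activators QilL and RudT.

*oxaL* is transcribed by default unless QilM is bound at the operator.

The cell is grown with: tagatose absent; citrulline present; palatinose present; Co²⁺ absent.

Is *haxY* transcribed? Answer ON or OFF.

Palatinose is present, so KulP is active.
Citrulline is present, so NolS is active.
Activator KulP is present, so *qilL* is transcribed.
So QilL is produced and active.
Tagatose is absent, so RudT is active.
No repressor is bound and QilL and RudT are active, so *mibQ* is transcribed.
So MibQ is produced and active.
With repressor MibQ bound, *lomM* is not transcribed.
So LomM is not produced.
Required activator LomM is absent, so *haxY* is not transcribed.

OFF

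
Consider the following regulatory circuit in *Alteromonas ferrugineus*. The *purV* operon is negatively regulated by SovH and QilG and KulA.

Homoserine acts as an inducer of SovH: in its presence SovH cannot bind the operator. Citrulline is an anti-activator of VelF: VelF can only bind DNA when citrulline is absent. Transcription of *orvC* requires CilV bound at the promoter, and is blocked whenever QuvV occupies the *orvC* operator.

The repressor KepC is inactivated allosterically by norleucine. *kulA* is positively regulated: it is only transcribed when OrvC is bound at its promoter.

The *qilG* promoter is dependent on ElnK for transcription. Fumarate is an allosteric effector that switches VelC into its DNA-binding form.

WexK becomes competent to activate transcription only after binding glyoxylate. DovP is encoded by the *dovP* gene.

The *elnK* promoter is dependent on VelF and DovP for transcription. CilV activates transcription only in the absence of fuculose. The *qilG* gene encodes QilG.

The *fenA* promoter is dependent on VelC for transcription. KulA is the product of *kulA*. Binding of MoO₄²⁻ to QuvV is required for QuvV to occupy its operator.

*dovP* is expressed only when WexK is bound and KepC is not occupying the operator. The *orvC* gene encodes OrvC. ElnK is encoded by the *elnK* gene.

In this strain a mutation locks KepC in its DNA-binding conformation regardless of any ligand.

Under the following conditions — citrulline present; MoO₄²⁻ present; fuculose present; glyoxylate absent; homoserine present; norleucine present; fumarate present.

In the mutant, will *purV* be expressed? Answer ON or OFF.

ON

Homoserine is present, so SovH is inactive.
Citrulline is present, so VelF is inactive.
KepC is constitutively active in this strain.
Glyoxylate is absent, so WexK is inactive.
With repressor KepC bound, *dovP* is not transcribed.
So DovP is not produced.
Required activator VelF is absent, so *elnK* is not transcribed.
So ElnK is not produced.
Required activator ElnK is absent, so *qilG* is not transcribed.
So QilG is not produced.
MoO₄²⁻ is present, so QuvV is active.
Fuculose is present, so CilV is inactive.
With repressor QuvV bound, *orvC* is not transcribed.
So OrvC is not produced.
Required activator OrvC is absent, so *kulA* is not transcribed.
So KulA is not produced.
With no repressor bound, *purV* is transcribed.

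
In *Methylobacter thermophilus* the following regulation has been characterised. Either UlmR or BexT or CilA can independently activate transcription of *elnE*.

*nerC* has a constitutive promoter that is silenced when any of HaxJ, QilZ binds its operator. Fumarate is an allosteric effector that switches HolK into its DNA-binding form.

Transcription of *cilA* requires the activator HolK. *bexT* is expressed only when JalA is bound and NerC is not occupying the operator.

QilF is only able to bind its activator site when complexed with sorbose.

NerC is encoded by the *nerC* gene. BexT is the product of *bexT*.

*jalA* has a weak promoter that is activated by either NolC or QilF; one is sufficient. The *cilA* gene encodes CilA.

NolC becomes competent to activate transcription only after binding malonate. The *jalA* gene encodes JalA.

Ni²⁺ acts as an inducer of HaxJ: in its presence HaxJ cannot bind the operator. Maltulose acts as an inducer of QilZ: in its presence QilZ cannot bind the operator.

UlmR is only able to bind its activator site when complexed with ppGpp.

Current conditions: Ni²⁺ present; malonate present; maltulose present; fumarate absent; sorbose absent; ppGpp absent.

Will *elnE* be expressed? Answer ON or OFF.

ppGpp is absent, so UlmR is inactive.
Ni²⁺ is present, so HaxJ is inactive.
Maltulose is present, so QilZ is inactive.
With no repressor bound, *nerC* is transcribed.
So NerC is produced and active.
Malonate is present, so NolC is active.
Sorbose is absent, so QilF is inactive.
Activator NolC is present, so *jalA* is transcribed.
So JalA is produced and active.
With repressor NerC bound, *bexT* is not transcribed.
So BexT is not produced.
Fumarate is absent, so HolK is inactive.
Required activator HolK is absent, so *cilA* is not transcribed.
So CilA is not produced.
No activator is available at the *elnE* promoter, so *elnE* is not transcribed.

OFF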